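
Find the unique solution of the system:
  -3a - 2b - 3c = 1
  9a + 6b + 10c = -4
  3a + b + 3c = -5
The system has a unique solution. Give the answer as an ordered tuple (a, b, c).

Form the augmented matrix and row-reduce:
  [ -3  -2  -3  |   1 ]
  [  9   6  10  |  -4 ]
  [  3   1   3  |  -5 ]
Multiply ρ1 by -1/3.
Subtract 9 times ρ1 from ρ2.
Subtract 3 times ρ1 from ρ3.
Swap ρ2 and ρ3.
Multiply ρ2 by -1.
Subtract ρ3 from ρ1.
Subtract 2/3 times ρ2 from ρ1.
Reading off the last column: a = -2, b = 4, c = -1.

(-2, 4, -1)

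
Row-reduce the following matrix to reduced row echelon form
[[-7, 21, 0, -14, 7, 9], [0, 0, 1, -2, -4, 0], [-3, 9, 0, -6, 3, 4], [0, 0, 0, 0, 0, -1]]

ρ1 → -1/7·ρ1
  [  1  -3  0   2  -1  -9/7 ]
  [  0   0  1  -2  -4     0 ]
  [ -3   9  0  -6   3     4 ]
  [  0   0  0   0   0    -1 ]
ρ3 → ρ3 + 3·ρ1
  [ 1  -3  0   2  -1  -9/7 ]
  [ 0   0  1  -2  -4     0 ]
  [ 0   0  0   0   0   1/7 ]
  [ 0   0  0   0   0    -1 ]
ρ3 → 7·ρ3
  [ 1  -3  0   2  -1  -9/7 ]
  [ 0   0  1  -2  -4     0 ]
  [ 0   0  0   0   0     1 ]
  [ 0   0  0   0   0    -1 ]
ρ4 → ρ4 + ρ3
  [ 1  -3  0   2  -1  -9/7 ]
  [ 0   0  1  -2  -4     0 ]
  [ 0   0  0   0   0     1 ]
  [ 0   0  0   0   0     0 ]
ρ1 → ρ1 + 9/7·ρ3
  [ 1  -3  0   2  -1  0 ]
  [ 0   0  1  -2  -4  0 ]
  [ 0   0  0   0   0  1 ]
  [ 0   0  0   0   0  0 ]

[[1, -3, 0, 2, -1, 0], [0, 0, 1, -2, -4, 0], [0, 0, 0, 0, 0, 1], [0, 0, 0, 0, 0, 0]]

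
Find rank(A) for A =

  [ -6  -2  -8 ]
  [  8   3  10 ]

Multiply ρ1 by -1/6.
  [ 1  1/3  4/3 ]
  [ 8    3   10 ]
Subtract 8 times ρ1 from ρ2.
  [ 1  1/3   4/3 ]
  [ 0  1/3  -2/3 ]
Multiply ρ2 by 3.
  [ 1  1/3  4/3 ]
  [ 0    1   -2 ]
Subtract 1/3 times ρ2 from ρ1.
  [ 1  0   2 ]
  [ 0  1  -2 ]
The reduced form has 2 nonzero rows.

rank = 2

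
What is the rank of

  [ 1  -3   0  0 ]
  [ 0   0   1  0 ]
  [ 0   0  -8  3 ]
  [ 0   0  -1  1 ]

ρ3 → ρ3 + 8·ρ2
  [ 1  -3   0  0 ]
  [ 0   0   1  0 ]
  [ 0   0   0  3 ]
  [ 0   0  -1  1 ]
ρ4 → ρ4 + ρ2
  [ 1  -3  0  0 ]
  [ 0   0  1  0 ]
  [ 0   0  0  3 ]
  [ 0   0  0  1 ]
ρ3 → 1/3·ρ3
  [ 1  -3  0  0 ]
  [ 0   0  1  0 ]
  [ 0   0  0  1 ]
  [ 0   0  0  1 ]
ρ4 → ρ4 − ρ3
  [ 1  -3  0  0 ]
  [ 0   0  1  0 ]
  [ 0   0  0  1 ]
  [ 0   0  0  0 ]
The reduced form has 3 nonzero rows.

rank = 3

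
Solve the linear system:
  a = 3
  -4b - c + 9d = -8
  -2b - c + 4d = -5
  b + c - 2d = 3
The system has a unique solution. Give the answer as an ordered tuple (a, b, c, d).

(3, 4, 1, 1)

Form the augmented matrix and row-reduce:
  [ 1   0   0   0  |   3 ]
  [ 0  -4  -1   9  |  -8 ]
  [ 0  -2  -1   4  |  -5 ]
  [ 0   1   1  -2  |   3 ]
R2 → -1/4·R2
  [ 1   0    0     0  |   3 ]
  [ 0   1  1/4  -9/4  |   2 ]
  [ 0  -2   -1     4  |  -5 ]
  [ 0   1    1    -2  |   3 ]
R3 → R3 + 2·R2
  [ 1  0     0     0  |   3 ]
  [ 0  1   1/4  -9/4  |   2 ]
  [ 0  0  -1/2  -1/2  |  -1 ]
  [ 0  1     1    -2  |   3 ]
R4 → R4 − R2
  [ 1  0     0     0  |   3 ]
  [ 0  1   1/4  -9/4  |   2 ]
  [ 0  0  -1/2  -1/2  |  -1 ]
  [ 0  0   3/4   1/4  |   1 ]
R3 → -2·R3
  [ 1  0    0     0  |  3 ]
  [ 0  1  1/4  -9/4  |  2 ]
  [ 0  0    1     1  |  2 ]
  [ 0  0  3/4   1/4  |  1 ]
R4 → R4 − 3/4·R3
  [ 1  0    0     0  |     3 ]
  [ 0  1  1/4  -9/4  |     2 ]
  [ 0  0    1     1  |     2 ]
  [ 0  0    0  -1/2  |  -1/2 ]
R4 → -2·R4
  [ 1  0    0     0  |  3 ]
  [ 0  1  1/4  -9/4  |  2 ]
  [ 0  0    1     1  |  2 ]
  [ 0  0    0     1  |  1 ]
R3 → R3 − R4
  [ 1  0    0     0  |  3 ]
  [ 0  1  1/4  -9/4  |  2 ]
  [ 0  0    1     0  |  1 ]
  [ 0  0    0     1  |  1 ]
R2 → R2 + 9/4·R4
  [ 1  0    0  0  |     3 ]
  [ 0  1  1/4  0  |  17/4 ]
  [ 0  0    1  0  |     1 ]
  [ 0  0    0  1  |     1 ]
R2 → R2 − 1/4·R3
  [ 1  0  0  0  |  3 ]
  [ 0  1  0  0  |  4 ]
  [ 0  0  1  0  |  1 ]
  [ 0  0  0  1  |  1 ]
Reading off the last column: a = 3, b = 4, c = 1, d = 1.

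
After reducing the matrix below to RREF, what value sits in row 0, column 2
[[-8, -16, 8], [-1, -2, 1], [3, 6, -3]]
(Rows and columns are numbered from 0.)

Multiply ρ1 by -1/8.
  [  1   2  -1 ]
  [ -1  -2   1 ]
  [  3   6  -3 ]
Add ρ1 to ρ2.
  [ 1  2  -1 ]
  [ 0  0   0 ]
  [ 3  6  -3 ]
Subtract 3 times ρ1 from ρ3.
  [ 1  2  -1 ]
  [ 0  0   0 ]
  [ 0  0   0 ]

-1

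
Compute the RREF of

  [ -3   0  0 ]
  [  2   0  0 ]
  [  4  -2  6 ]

Multiply r1 by -1/3.
  [ 1   0  0 ]
  [ 2   0  0 ]
  [ 4  -2  6 ]
Subtract 2 times r1 from r2.
  [ 1   0  0 ]
  [ 0   0  0 ]
  [ 4  -2  6 ]
Subtract 4 times r1 from r3.
  [ 1   0  0 ]
  [ 0   0  0 ]
  [ 0  -2  6 ]
Swap r2 and r3.
  [ 1   0  0 ]
  [ 0  -2  6 ]
  [ 0   0  0 ]
Multiply r2 by -1/2.
  [ 1  0   0 ]
  [ 0  1  -3 ]
  [ 0  0   0 ]

[[1, 0, 0], [0, 1, -3], [0, 0, 0]]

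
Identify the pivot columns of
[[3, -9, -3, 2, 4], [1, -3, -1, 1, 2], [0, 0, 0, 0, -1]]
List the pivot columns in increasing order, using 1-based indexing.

1, 4, 5

R1 := 1/3·R1
  [ 1  -3  -1  2/3  4/3 ]
  [ 1  -3  -1    1    2 ]
  [ 0   0   0    0   -1 ]
R2 := R2 − R1
  [ 1  -3  -1  2/3  4/3 ]
  [ 0   0   0  1/3  2/3 ]
  [ 0   0   0    0   -1 ]
R2 := 3·R2
  [ 1  -3  -1  2/3  4/3 ]
  [ 0   0   0    1    2 ]
  [ 0   0   0    0   -1 ]
R3 := -1·R3
  [ 1  -3  -1  2/3  4/3 ]
  [ 0   0   0    1    2 ]
  [ 0   0   0    0    1 ]
R2 := R2 − 2·R3
  [ 1  -3  -1  2/3  4/3 ]
  [ 0   0   0    1    0 ]
  [ 0   0   0    0    1 ]
R1 := R1 − 4/3·R3
  [ 1  -3  -1  2/3  0 ]
  [ 0   0   0    1  0 ]
  [ 0   0   0    0  1 ]
R1 := R1 − 2/3·R2
  [ 1  -3  -1  0  0 ]
  [ 0   0   0  1  0 ]
  [ 0   0   0  0  1 ]
Pivot columns are the columns containing a leading 1.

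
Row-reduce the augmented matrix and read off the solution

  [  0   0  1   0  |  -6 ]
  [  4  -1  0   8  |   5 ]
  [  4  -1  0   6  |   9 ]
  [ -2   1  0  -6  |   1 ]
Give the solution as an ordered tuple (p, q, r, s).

(5, -1, -6, -2)

R1 <-> R2
  [  4  -1  0   8  |   5 ]
  [  0   0  1   0  |  -6 ]
  [  4  -1  0   6  |   9 ]
  [ -2   1  0  -6  |   1 ]
R1 → 1/4·R1
  [  1  -1/4  0   2  |  5/4 ]
  [  0     0  1   0  |   -6 ]
  [  4    -1  0   6  |    9 ]
  [ -2     1  0  -6  |    1 ]
R3 → R3 − 4·R1
  [  1  -1/4  0   2  |  5/4 ]
  [  0     0  1   0  |   -6 ]
  [  0     0  0  -2  |    4 ]
  [ -2     1  0  -6  |    1 ]
R4 → R4 + 2·R1
  [ 1  -1/4  0   2  |  5/4 ]
  [ 0     0  1   0  |   -6 ]
  [ 0     0  0  -2  |    4 ]
  [ 0   1/2  0  -2  |  7/2 ]
R2 <-> R4
  [ 1  -1/4  0   2  |  5/4 ]
  [ 0   1/2  0  -2  |  7/2 ]
  [ 0     0  0  -2  |    4 ]
  [ 0     0  1   0  |   -6 ]
R2 → 2·R2
  [ 1  -1/4  0   2  |  5/4 ]
  [ 0     1  0  -4  |    7 ]
  [ 0     0  0  -2  |    4 ]
  [ 0     0  1   0  |   -6 ]
R3 <-> R4
  [ 1  -1/4  0   2  |  5/4 ]
  [ 0     1  0  -4  |    7 ]
  [ 0     0  1   0  |   -6 ]
  [ 0     0  0  -2  |    4 ]
R4 → -1/2·R4
  [ 1  -1/4  0   2  |  5/4 ]
  [ 0     1  0  -4  |    7 ]
  [ 0     0  1   0  |   -6 ]
  [ 0     0  0   1  |   -2 ]
R2 → R2 + 4·R4
  [ 1  -1/4  0  2  |  5/4 ]
  [ 0     1  0  0  |   -1 ]
  [ 0     0  1  0  |   -6 ]
  [ 0     0  0  1  |   -2 ]
R1 → R1 − 2·R4
  [ 1  -1/4  0  0  |  21/4 ]
  [ 0     1  0  0  |    -1 ]
  [ 0     0  1  0  |    -6 ]
  [ 0     0  0  1  |    -2 ]
R1 → R1 + 1/4·R2
  [ 1  0  0  0  |   5 ]
  [ 0  1  0  0  |  -1 ]
  [ 0  0  1  0  |  -6 ]
  [ 0  0  0  1  |  -2 ]
Reading off the last column: p = 5, q = -1, r = -6, s = -2.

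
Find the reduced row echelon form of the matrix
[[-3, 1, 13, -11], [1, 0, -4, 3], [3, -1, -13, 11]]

[[1, 0, -4, 3], [0, 1, 1, -2], [0, 0, 0, 0]]

R1 := -1/3·R1
  [ 1  -1/3  -13/3  11/3 ]
  [ 1     0     -4     3 ]
  [ 3    -1    -13    11 ]
R2 := R2 − R1
  [ 1  -1/3  -13/3  11/3 ]
  [ 0   1/3    1/3  -2/3 ]
  [ 3    -1    -13    11 ]
R3 := R3 − 3·R1
  [ 1  -1/3  -13/3  11/3 ]
  [ 0   1/3    1/3  -2/3 ]
  [ 0     0      0     0 ]
R2 := 3·R2
  [ 1  -1/3  -13/3  11/3 ]
  [ 0     1      1    -2 ]
  [ 0     0      0     0 ]
R1 := R1 + 1/3·R2
  [ 1  0  -4   3 ]
  [ 0  1   1  -2 ]
  [ 0  0   0   0 ]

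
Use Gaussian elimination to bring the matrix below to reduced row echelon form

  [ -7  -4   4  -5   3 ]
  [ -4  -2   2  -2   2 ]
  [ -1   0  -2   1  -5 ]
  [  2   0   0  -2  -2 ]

ρ1 -> -1/7·ρ1
ρ2 -> ρ2 + 4·ρ1
ρ3 -> ρ3 + ρ1
ρ4 -> ρ4 − 2·ρ1
ρ2 -> 7/2·ρ2
ρ3 -> ρ3 − 4/7·ρ2
ρ4 -> ρ4 + 8/7·ρ2
ρ3 -> -1/2·ρ3
ρ2 -> ρ2 + ρ3
ρ1 -> ρ1 + 4/7·ρ3
ρ1 -> ρ1 − 4/7·ρ2

[[1, 0, 0, -1, -1], [0, 1, 0, 3, 4], [0, 0, 1, 0, 3], [0, 0, 0, 0, 0]]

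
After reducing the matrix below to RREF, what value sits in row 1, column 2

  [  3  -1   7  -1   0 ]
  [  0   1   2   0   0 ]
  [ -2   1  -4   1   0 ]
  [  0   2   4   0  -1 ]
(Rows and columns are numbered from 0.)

2

ρ1 ← 1/3·ρ1
  [  1  -1/3  7/3  -1/3   0 ]
  [  0     1    2     0   0 ]
  [ -2     1   -4     1   0 ]
  [  0     2    4     0  -1 ]
ρ3 ← ρ3 + 2·ρ1
  [ 1  -1/3  7/3  -1/3   0 ]
  [ 0     1    2     0   0 ]
  [ 0   1/3  2/3   1/3   0 ]
  [ 0     2    4     0  -1 ]
ρ3 ← ρ3 − 1/3·ρ2
  [ 1  -1/3  7/3  -1/3   0 ]
  [ 0     1    2     0   0 ]
  [ 0     0    0   1/3   0 ]
  [ 0     2    4     0  -1 ]
ρ4 ← ρ4 − 2·ρ2
  [ 1  -1/3  7/3  -1/3   0 ]
  [ 0     1    2     0   0 ]
  [ 0     0    0   1/3   0 ]
  [ 0     0    0     0  -1 ]
ρ3 ← 3·ρ3
  [ 1  -1/3  7/3  -1/3   0 ]
  [ 0     1    2     0   0 ]
  [ 0     0    0     1   0 ]
  [ 0     0    0     0  -1 ]
ρ4 ← -1·ρ4
  [ 1  -1/3  7/3  -1/3  0 ]
  [ 0     1    2     0  0 ]
  [ 0     0    0     1  0 ]
  [ 0     0    0     0  1 ]
ρ1 ← ρ1 + 1/3·ρ3
  [ 1  -1/3  7/3  0  0 ]
  [ 0     1    2  0  0 ]
  [ 0     0    0  1  0 ]
  [ 0     0    0  0  1 ]
ρ1 ← ρ1 + 1/3·ρ2
  [ 1  0  3  0  0 ]
  [ 0  1  2  0  0 ]
  [ 0  0  0  1  0 ]
  [ 0  0  0  0  1 ]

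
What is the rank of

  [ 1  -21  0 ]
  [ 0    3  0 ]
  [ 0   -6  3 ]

Multiply ρ2 by 1/3.
  [ 1  -21  0 ]
  [ 0    1  0 ]
  [ 0   -6  3 ]
Add 6 times ρ2 to ρ3.
  [ 1  -21  0 ]
  [ 0    1  0 ]
  [ 0    0  3 ]
Multiply ρ3 by 1/3.
  [ 1  -21  0 ]
  [ 0    1  0 ]
  [ 0    0  1 ]
Add 21 times ρ2 to ρ1.
  [ 1  0  0 ]
  [ 0  1  0 ]
  [ 0  0  1 ]
The reduced form has 3 nonzero rows.

rank = 3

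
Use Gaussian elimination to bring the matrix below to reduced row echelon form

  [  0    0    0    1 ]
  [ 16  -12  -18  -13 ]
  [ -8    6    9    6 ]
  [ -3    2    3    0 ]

R1 <=> R2
  [ 16  -12  -18  -13 ]
  [  0    0    0    1 ]
  [ -8    6    9    6 ]
  [ -3    2    3    0 ]
R1 ← 1/16·R1
  [  1  -3/4  -9/8  -13/16 ]
  [  0     0     0       1 ]
  [ -8     6     9       6 ]
  [ -3     2     3       0 ]
R3 ← R3 + 8·R1
  [  1  -3/4  -9/8  -13/16 ]
  [  0     0     0       1 ]
  [  0     0     0    -1/2 ]
  [ -3     2     3       0 ]
R4 ← R4 + 3·R1
  [ 1  -3/4  -9/8  -13/16 ]
  [ 0     0     0       1 ]
  [ 0     0     0    -1/2 ]
  [ 0  -1/4  -3/8  -39/16 ]
R2 <=> R4
  [ 1  -3/4  -9/8  -13/16 ]
  [ 0  -1/4  -3/8  -39/16 ]
  [ 0     0     0    -1/2 ]
  [ 0     0     0       1 ]
R2 ← -4·R2
  [ 1  -3/4  -9/8  -13/16 ]
  [ 0     1   3/2    39/4 ]
  [ 0     0     0    -1/2 ]
  [ 0     0     0       1 ]
R3 ← -2·R3
  [ 1  -3/4  -9/8  -13/16 ]
  [ 0     1   3/2    39/4 ]
  [ 0     0     0       1 ]
  [ 0     0     0       1 ]
R4 ← R4 − R3
  [ 1  -3/4  -9/8  -13/16 ]
  [ 0     1   3/2    39/4 ]
  [ 0     0     0       1 ]
  [ 0     0     0       0 ]
R2 ← R2 − 39/4·R3
  [ 1  -3/4  -9/8  -13/16 ]
  [ 0     1   3/2       0 ]
  [ 0     0     0       1 ]
  [ 0     0     0       0 ]
R1 ← R1 + 13/16·R3
  [ 1  -3/4  -9/8  0 ]
  [ 0     1   3/2  0 ]
  [ 0     0     0  1 ]
  [ 0     0     0  0 ]
R1 ← R1 + 3/4·R2
  [ 1  0    0  0 ]
  [ 0  1  3/2  0 ]
  [ 0  0    0  1 ]
  [ 0  0    0  0 ]

[[1, 0, 0, 0], [0, 1, 3/2, 0], [0, 0, 0, 1], [0, 0, 0, 0]]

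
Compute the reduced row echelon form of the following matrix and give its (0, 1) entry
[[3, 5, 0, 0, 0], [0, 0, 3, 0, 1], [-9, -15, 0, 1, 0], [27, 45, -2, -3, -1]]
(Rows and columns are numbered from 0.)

Multiply r1 by 1/3.
  [  1  5/3   0   0   0 ]
  [  0    0   3   0   1 ]
  [ -9  -15   0   1   0 ]
  [ 27   45  -2  -3  -1 ]
Add 9 times r1 to r3.
  [  1  5/3   0   0   0 ]
  [  0    0   3   0   1 ]
  [  0    0   0   1   0 ]
  [ 27   45  -2  -3  -1 ]
Subtract 27 times r1 from r4.
  [ 1  5/3   0   0   0 ]
  [ 0    0   3   0   1 ]
  [ 0    0   0   1   0 ]
  [ 0    0  -2  -3  -1 ]
Multiply r2 by 1/3.
  [ 1  5/3   0   0    0 ]
  [ 0    0   1   0  1/3 ]
  [ 0    0   0   1    0 ]
  [ 0    0  -2  -3   -1 ]
Add 2 times r2 to r4.
  [ 1  5/3  0   0     0 ]
  [ 0    0  1   0   1/3 ]
  [ 0    0  0   1     0 ]
  [ 0    0  0  -3  -1/3 ]
Add 3 times r3 to r4.
  [ 1  5/3  0  0     0 ]
  [ 0    0  1  0   1/3 ]
  [ 0    0  0  1     0 ]
  [ 0    0  0  0  -1/3 ]
Multiply r4 by -3.
  [ 1  5/3  0  0    0 ]
  [ 0    0  1  0  1/3 ]
  [ 0    0  0  1    0 ]
  [ 0    0  0  0    1 ]
Subtract 1/3 times r4 from r2.
  [ 1  5/3  0  0  0 ]
  [ 0    0  1  0  0 ]
  [ 0    0  0  1  0 ]
  [ 0    0  0  0  1 ]

5/3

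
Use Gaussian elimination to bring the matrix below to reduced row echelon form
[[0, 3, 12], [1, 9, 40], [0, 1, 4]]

R1 ↔ R2
  [ 1  9  40 ]
  [ 0  3  12 ]
  [ 0  1   4 ]
R2 → 1/3·R2
  [ 1  9  40 ]
  [ 0  1   4 ]
  [ 0  1   4 ]
R3 → R3 − R2
  [ 1  9  40 ]
  [ 0  1   4 ]
  [ 0  0   0 ]
R1 → R1 − 9·R2
  [ 1  0  4 ]
  [ 0  1  4 ]
  [ 0  0  0 ]

[[1, 0, 4], [0, 1, 4], [0, 0, 0]]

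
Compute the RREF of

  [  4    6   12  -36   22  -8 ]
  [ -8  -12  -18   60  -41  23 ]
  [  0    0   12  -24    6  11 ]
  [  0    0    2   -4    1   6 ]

Multiply R1 by 1/4.
  [  1  3/2    3   -9  11/2  -2 ]
  [ -8  -12  -18   60   -41  23 ]
  [  0    0   12  -24     6  11 ]
  [  0    0    2   -4     1   6 ]
Add 8 times R1 to R2.
  [ 1  3/2   3   -9  11/2  -2 ]
  [ 0    0   6  -12     3   7 ]
  [ 0    0  12  -24     6  11 ]
  [ 0    0   2   -4     1   6 ]
Multiply R2 by 1/6.
  [ 1  3/2   3   -9  11/2   -2 ]
  [ 0    0   1   -2   1/2  7/6 ]
  [ 0    0  12  -24     6   11 ]
  [ 0    0   2   -4     1    6 ]
Subtract 12 times R2 from R3.
  [ 1  3/2  3  -9  11/2   -2 ]
  [ 0    0  1  -2   1/2  7/6 ]
  [ 0    0  0   0     0   -3 ]
  [ 0    0  2  -4     1    6 ]
Subtract 2 times R2 from R4.
  [ 1  3/2  3  -9  11/2    -2 ]
  [ 0    0  1  -2   1/2   7/6 ]
  [ 0    0  0   0     0    -3 ]
  [ 0    0  0   0     0  11/3 ]
Multiply R3 by -1/3.
  [ 1  3/2  3  -9  11/2    -2 ]
  [ 0    0  1  -2   1/2   7/6 ]
  [ 0    0  0   0     0     1 ]
  [ 0    0  0   0     0  11/3 ]
Subtract 11/3 times R3 from R4.
  [ 1  3/2  3  -9  11/2   -2 ]
  [ 0    0  1  -2   1/2  7/6 ]
  [ 0    0  0   0     0    1 ]
  [ 0    0  0   0     0    0 ]
Subtract 7/6 times R3 from R2.
  [ 1  3/2  3  -9  11/2  -2 ]
  [ 0    0  1  -2   1/2   0 ]
  [ 0    0  0   0     0   1 ]
  [ 0    0  0   0     0   0 ]
Add 2 times R3 to R1.
  [ 1  3/2  3  -9  11/2  0 ]
  [ 0    0  1  -2   1/2  0 ]
  [ 0    0  0   0     0  1 ]
  [ 0    0  0   0     0  0 ]
Subtract 3 times R2 from R1.
  [ 1  3/2  0  -3    4  0 ]
  [ 0    0  1  -2  1/2  0 ]
  [ 0    0  0   0    0  1 ]
  [ 0    0  0   0    0  0 ]

[[1, 3/2, 0, -3, 4, 0], [0, 0, 1, -2, 1/2, 0], [0, 0, 0, 0, 0, 1], [0, 0, 0, 0, 0, 0]]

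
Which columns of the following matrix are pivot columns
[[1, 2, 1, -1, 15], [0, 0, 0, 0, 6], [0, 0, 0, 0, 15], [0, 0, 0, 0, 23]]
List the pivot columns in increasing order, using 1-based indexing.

r2 → 1/6·r2
r3 → r3 − 15·r2
r4 → r4 − 23·r2
r1 → r1 − 15·r2
Pivot columns are the columns containing a leading 1.

1, 5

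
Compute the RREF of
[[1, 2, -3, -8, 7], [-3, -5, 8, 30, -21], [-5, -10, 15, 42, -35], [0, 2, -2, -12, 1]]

[[1, 0, -1, 0, 0], [0, 1, -1, 0, 0], [0, 0, 0, 1, 0], [0, 0, 0, 0, 1]]

ρ2 := ρ2 + 3·ρ1
ρ3 := ρ3 + 5·ρ1
ρ4 := ρ4 − 2·ρ2
ρ3 := 1/2·ρ3
ρ4 := ρ4 + 24·ρ3
ρ1 := ρ1 − 7·ρ4
ρ2 := ρ2 − 6·ρ3
ρ1 := ρ1 + 8·ρ3
ρ1 := ρ1 − 2·ρ2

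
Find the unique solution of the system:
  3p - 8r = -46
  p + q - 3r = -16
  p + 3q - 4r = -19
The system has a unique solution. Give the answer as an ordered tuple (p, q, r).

Form the augmented matrix and row-reduce:
  [ 3  0  -8  |  -46 ]
  [ 1  1  -3  |  -16 ]
  [ 1  3  -4  |  -19 ]
Multiply r1 by 1/3.
Subtract r1 from r2.
Subtract r1 from r3.
Subtract 3 times r2 from r3.
Multiply r3 by -3.
Add 1/3 times r3 to r2.
Add 8/3 times r3 to r1.
Reading off the last column: p = -2, q = 1, r = 5.

(-2, 1, 5)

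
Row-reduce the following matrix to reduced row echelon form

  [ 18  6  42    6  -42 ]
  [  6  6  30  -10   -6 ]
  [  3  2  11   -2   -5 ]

r1 := 1/18·r1
r2 := r2 − 6·r1
r3 := r3 − 3·r1
r2 := 1/4·r2
r3 := r3 − r2
r1 := r1 − 1/3·r2

[[1, 0, 1, 4/3, -3], [0, 1, 4, -3, 2], [0, 0, 0, 0, 0]]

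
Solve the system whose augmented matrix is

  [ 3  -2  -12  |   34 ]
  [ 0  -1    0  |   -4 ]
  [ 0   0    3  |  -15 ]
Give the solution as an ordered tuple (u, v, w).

(-6, 4, -5)

Multiply R1 by 1/3.
  [ 1  -2/3  -4  |  34/3 ]
  [ 0    -1   0  |    -4 ]
  [ 0     0   3  |   -15 ]
Multiply R2 by -1.
  [ 1  -2/3  -4  |  34/3 ]
  [ 0     1   0  |     4 ]
  [ 0     0   3  |   -15 ]
Multiply R3 by 1/3.
  [ 1  -2/3  -4  |  34/3 ]
  [ 0     1   0  |     4 ]
  [ 0     0   1  |    -5 ]
Add 4 times R3 to R1.
  [ 1  -2/3  0  |  -26/3 ]
  [ 0     1  0  |      4 ]
  [ 0     0  1  |     -5 ]
Add 2/3 times R2 to R1.
  [ 1  0  0  |  -6 ]
  [ 0  1  0  |   4 ]
  [ 0  0  1  |  -5 ]
Reading off the last column: u = -6, v = 4, w = -5.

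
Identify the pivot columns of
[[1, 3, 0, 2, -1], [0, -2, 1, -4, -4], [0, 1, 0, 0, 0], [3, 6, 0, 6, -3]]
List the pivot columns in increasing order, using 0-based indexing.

0, 1, 2

Subtract 3 times ρ1 from ρ4.
  [ 1   3  0   2  -1 ]
  [ 0  -2  1  -4  -4 ]
  [ 0   1  0   0   0 ]
  [ 0  -3  0   0   0 ]
Multiply ρ2 by -1/2.
  [ 1   3     0  2  -1 ]
  [ 0   1  -1/2  2   2 ]
  [ 0   1     0  0   0 ]
  [ 0  -3     0  0   0 ]
Subtract ρ2 from ρ3.
  [ 1   3     0   2  -1 ]
  [ 0   1  -1/2   2   2 ]
  [ 0   0   1/2  -2  -2 ]
  [ 0  -3     0   0   0 ]
Add 3 times ρ2 to ρ4.
  [ 1  3     0   2  -1 ]
  [ 0  1  -1/2   2   2 ]
  [ 0  0   1/2  -2  -2 ]
  [ 0  0  -3/2   6   6 ]
Multiply ρ3 by 2.
  [ 1  3     0   2  -1 ]
  [ 0  1  -1/2   2   2 ]
  [ 0  0     1  -4  -4 ]
  [ 0  0  -3/2   6   6 ]
Add 3/2 times ρ3 to ρ4.
  [ 1  3     0   2  -1 ]
  [ 0  1  -1/2   2   2 ]
  [ 0  0     1  -4  -4 ]
  [ 0  0     0   0   0 ]
Add 1/2 times ρ3 to ρ2.
  [ 1  3  0   2  -1 ]
  [ 0  1  0   0   0 ]
  [ 0  0  1  -4  -4 ]
  [ 0  0  0   0   0 ]
Subtract 3 times ρ2 from ρ1.
  [ 1  0  0   2  -1 ]
  [ 0  1  0   0   0 ]
  [ 0  0  1  -4  -4 ]
  [ 0  0  0   0   0 ]
Pivot columns are the columns containing a leading 1.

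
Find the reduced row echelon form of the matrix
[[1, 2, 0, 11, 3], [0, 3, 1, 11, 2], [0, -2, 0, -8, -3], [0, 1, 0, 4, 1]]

[[1, 0, 0, 3, 0], [0, 1, 0, 4, 0], [0, 0, 1, -1, 0], [0, 0, 0, 0, 1]]

R2 → 1/3·R2
  [ 1   2    0    11    3 ]
  [ 0   1  1/3  11/3  2/3 ]
  [ 0  -2    0    -8   -3 ]
  [ 0   1    0     4    1 ]
R3 → R3 + 2·R2
  [ 1  2    0    11     3 ]
  [ 0  1  1/3  11/3   2/3 ]
  [ 0  0  2/3  -2/3  -5/3 ]
  [ 0  1    0     4     1 ]
R4 → R4 − R2
  [ 1  2     0    11     3 ]
  [ 0  1   1/3  11/3   2/3 ]
  [ 0  0   2/3  -2/3  -5/3 ]
  [ 0  0  -1/3   1/3   1/3 ]
R3 → 3/2·R3
  [ 1  2     0    11     3 ]
  [ 0  1   1/3  11/3   2/3 ]
  [ 0  0     1    -1  -5/2 ]
  [ 0  0  -1/3   1/3   1/3 ]
R4 → R4 + 1/3·R3
  [ 1  2    0    11     3 ]
  [ 0  1  1/3  11/3   2/3 ]
  [ 0  0    1    -1  -5/2 ]
  [ 0  0    0     0  -1/2 ]
R4 → -2·R4
  [ 1  2    0    11     3 ]
  [ 0  1  1/3  11/3   2/3 ]
  [ 0  0    1    -1  -5/2 ]
  [ 0  0    0     0     1 ]
R3 → R3 + 5/2·R4
  [ 1  2    0    11    3 ]
  [ 0  1  1/3  11/3  2/3 ]
  [ 0  0    1    -1    0 ]
  [ 0  0    0     0    1 ]
R2 → R2 − 2/3·R4
  [ 1  2    0    11  3 ]
  [ 0  1  1/3  11/3  0 ]
  [ 0  0    1    -1  0 ]
  [ 0  0    0     0  1 ]
R1 → R1 − 3·R4
  [ 1  2    0    11  0 ]
  [ 0  1  1/3  11/3  0 ]
  [ 0  0    1    -1  0 ]
  [ 0  0    0     0  1 ]
R2 → R2 − 1/3·R3
  [ 1  2  0  11  0 ]
  [ 0  1  0   4  0 ]
  [ 0  0  1  -1  0 ]
  [ 0  0  0   0  1 ]
R1 → R1 − 2·R2
  [ 1  0  0   3  0 ]
  [ 0  1  0   4  0 ]
  [ 0  0  1  -1  0 ]
  [ 0  0  0   0  1 ]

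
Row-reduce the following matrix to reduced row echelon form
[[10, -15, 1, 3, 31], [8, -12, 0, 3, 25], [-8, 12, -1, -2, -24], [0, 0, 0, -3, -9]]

[[1, -3/2, 0, 0, 2], [0, 0, 1, 0, 2], [0, 0, 0, 1, 3], [0, 0, 0, 0, 0]]

r1 -> 1/10·r1
  [  1  -3/2  1/10  3/10  31/10 ]
  [  8   -12     0     3     25 ]
  [ -8    12    -1    -2    -24 ]
  [  0     0     0    -3     -9 ]
r2 -> r2 − 8·r1
  [  1  -3/2  1/10  3/10  31/10 ]
  [  0     0  -4/5   3/5    1/5 ]
  [ -8    12    -1    -2    -24 ]
  [  0     0     0    -3     -9 ]
r3 -> r3 + 8·r1
  [ 1  -3/2  1/10  3/10  31/10 ]
  [ 0     0  -4/5   3/5    1/5 ]
  [ 0     0  -1/5   2/5    4/5 ]
  [ 0     0     0    -3     -9 ]
r2 -> -5/4·r2
  [ 1  -3/2  1/10  3/10  31/10 ]
  [ 0     0     1  -3/4   -1/4 ]
  [ 0     0  -1/5   2/5    4/5 ]
  [ 0     0     0    -3     -9 ]
r3 -> r3 + 1/5·r2
  [ 1  -3/2  1/10  3/10  31/10 ]
  [ 0     0     1  -3/4   -1/4 ]
  [ 0     0     0   1/4    3/4 ]
  [ 0     0     0    -3     -9 ]
r3 -> 4·r3
  [ 1  -3/2  1/10  3/10  31/10 ]
  [ 0     0     1  -3/4   -1/4 ]
  [ 0     0     0     1      3 ]
  [ 0     0     0    -3     -9 ]
r4 -> r4 + 3·r3
  [ 1  -3/2  1/10  3/10  31/10 ]
  [ 0     0     1  -3/4   -1/4 ]
  [ 0     0     0     1      3 ]
  [ 0     0     0     0      0 ]
r2 -> r2 + 3/4·r3
  [ 1  -3/2  1/10  3/10  31/10 ]
  [ 0     0     1     0      2 ]
  [ 0     0     0     1      3 ]
  [ 0     0     0     0      0 ]
r1 -> r1 − 3/10·r3
  [ 1  -3/2  1/10  0  11/5 ]
  [ 0     0     1  0     2 ]
  [ 0     0     0  1     3 ]
  [ 0     0     0  0     0 ]
r1 -> r1 − 1/10·r2
  [ 1  -3/2  0  0  2 ]
  [ 0     0  1  0  2 ]
  [ 0     0  0  1  3 ]
  [ 0     0  0  0  0 ]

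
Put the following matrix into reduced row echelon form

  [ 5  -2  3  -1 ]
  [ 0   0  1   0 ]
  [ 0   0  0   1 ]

R1 -> 1/5·R1
  [ 1  -2/5  3/5  -1/5 ]
  [ 0     0    1     0 ]
  [ 0     0    0     1 ]
R1 -> R1 + 1/5·R3
  [ 1  -2/5  3/5  0 ]
  [ 0     0    1  0 ]
  [ 0     0    0  1 ]
R1 -> R1 − 3/5·R2
  [ 1  -2/5  0  0 ]
  [ 0     0  1  0 ]
  [ 0     0  0  1 ]

[[1, -2/5, 0, 0], [0, 0, 1, 0], [0, 0, 0, 1]]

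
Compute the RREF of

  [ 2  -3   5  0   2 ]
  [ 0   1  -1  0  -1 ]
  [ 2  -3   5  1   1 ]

[[1, 0, 1, 0, -1/2], [0, 1, -1, 0, -1], [0, 0, 0, 1, -1]]

R1 ← 1/2·R1
R3 ← R3 − 2·R1
R1 ← R1 + 3/2·R2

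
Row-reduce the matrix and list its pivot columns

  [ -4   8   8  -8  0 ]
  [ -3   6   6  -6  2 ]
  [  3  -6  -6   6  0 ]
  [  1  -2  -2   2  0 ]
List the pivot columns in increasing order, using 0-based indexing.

0, 4

Multiply R1 by -1/4.
  [  1  -2  -2   2  0 ]
  [ -3   6   6  -6  2 ]
  [  3  -6  -6   6  0 ]
  [  1  -2  -2   2  0 ]
Add 3 times R1 to R2.
  [ 1  -2  -2  2  0 ]
  [ 0   0   0  0  2 ]
  [ 3  -6  -6  6  0 ]
  [ 1  -2  -2  2  0 ]
Subtract 3 times R1 from R3.
  [ 1  -2  -2  2  0 ]
  [ 0   0   0  0  2 ]
  [ 0   0   0  0  0 ]
  [ 1  -2  -2  2  0 ]
Subtract R1 from R4.
  [ 1  -2  -2  2  0 ]
  [ 0   0   0  0  2 ]
  [ 0   0   0  0  0 ]
  [ 0   0   0  0  0 ]
Multiply R2 by 1/2.
  [ 1  -2  -2  2  0 ]
  [ 0   0   0  0  1 ]
  [ 0   0   0  0  0 ]
  [ 0   0   0  0  0 ]
Pivot columns are the columns containing a leading 1.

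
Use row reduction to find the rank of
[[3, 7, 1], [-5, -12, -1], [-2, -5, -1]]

R1 := 1/3·R1
  [  1  7/3  1/3 ]
  [ -5  -12   -1 ]
  [ -2   -5   -1 ]
R2 := R2 + 5·R1
  [  1   7/3  1/3 ]
  [  0  -1/3  2/3 ]
  [ -2    -5   -1 ]
R3 := R3 + 2·R1
  [ 1   7/3   1/3 ]
  [ 0  -1/3   2/3 ]
  [ 0  -1/3  -1/3 ]
R2 := -3·R2
  [ 1   7/3   1/3 ]
  [ 0     1    -2 ]
  [ 0  -1/3  -1/3 ]
R3 := R3 + 1/3·R2
  [ 1  7/3  1/3 ]
  [ 0    1   -2 ]
  [ 0    0   -1 ]
R3 := -1·R3
  [ 1  7/3  1/3 ]
  [ 0    1   -2 ]
  [ 0    0    1 ]
R2 := R2 + 2·R3
  [ 1  7/3  1/3 ]
  [ 0    1    0 ]
  [ 0    0    1 ]
R1 := R1 − 1/3·R3
  [ 1  7/3  0 ]
  [ 0    1  0 ]
  [ 0    0  1 ]
R1 := R1 − 7/3·R2
  [ 1  0  0 ]
  [ 0  1  0 ]
  [ 0  0  1 ]
The reduced form has 3 nonzero rows.

rank = 3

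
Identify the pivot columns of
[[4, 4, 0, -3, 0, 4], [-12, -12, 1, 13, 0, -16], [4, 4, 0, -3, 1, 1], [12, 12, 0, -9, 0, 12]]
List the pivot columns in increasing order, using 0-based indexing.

Multiply R1 by 1/4.
Add 12 times R1 to R2.
Subtract 4 times R1 from R3.
Subtract 12 times R1 from R4.
Pivot columns are the columns containing a leading 1.

0, 2, 4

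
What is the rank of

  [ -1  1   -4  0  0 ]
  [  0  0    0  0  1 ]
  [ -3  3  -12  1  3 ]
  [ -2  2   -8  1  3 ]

r1 → -1·r1
  [  1  -1    4  0  0 ]
  [  0   0    0  0  1 ]
  [ -3   3  -12  1  3 ]
  [ -2   2   -8  1  3 ]
r3 → r3 + 3·r1
  [  1  -1   4  0  0 ]
  [  0   0   0  0  1 ]
  [  0   0   0  1  3 ]
  [ -2   2  -8  1  3 ]
r4 → r4 + 2·r1
  [ 1  -1  4  0  0 ]
  [ 0   0  0  0  1 ]
  [ 0   0  0  1  3 ]
  [ 0   0  0  1  3 ]
r2 <=> r3
  [ 1  -1  4  0  0 ]
  [ 0   0  0  1  3 ]
  [ 0   0  0  0  1 ]
  [ 0   0  0  1  3 ]
r4 → r4 − r2
  [ 1  -1  4  0  0 ]
  [ 0   0  0  1  3 ]
  [ 0   0  0  0  1 ]
  [ 0   0  0  0  0 ]
r2 → r2 − 3·r3
  [ 1  -1  4  0  0 ]
  [ 0   0  0  1  0 ]
  [ 0   0  0  0  1 ]
  [ 0   0  0  0  0 ]
The reduced form has 3 nonzero rows.

rank = 3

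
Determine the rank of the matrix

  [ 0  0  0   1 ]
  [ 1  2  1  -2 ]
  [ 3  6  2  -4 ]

rank = 3

R1 ↔ R2
R3 -> R3 − 3·R1
R2 ↔ R3
R2 -> -1·R2
R2 -> R2 + 2·R3
R1 -> R1 + 2·R3
R1 -> R1 − R2
The reduced form has 3 nonzero rows.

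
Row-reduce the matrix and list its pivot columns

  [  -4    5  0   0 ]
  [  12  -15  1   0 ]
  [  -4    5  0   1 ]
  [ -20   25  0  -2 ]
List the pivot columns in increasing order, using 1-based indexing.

1, 3, 4

Multiply r1 by -1/4.
Subtract 12 times r1 from r2.
Add 4 times r1 to r3.
Add 20 times r1 to r4.
Add 2 times r3 to r4.
Pivot columns are the columns containing a leading 1.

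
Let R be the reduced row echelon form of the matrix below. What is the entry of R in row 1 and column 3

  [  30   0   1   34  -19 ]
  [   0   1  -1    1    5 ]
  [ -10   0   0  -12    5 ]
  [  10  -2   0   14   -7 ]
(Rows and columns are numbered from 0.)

-1

ρ1 := 1/30·ρ1
  [   1   0  1/30  17/15  -19/30 ]
  [   0   1    -1      1       5 ]
  [ -10   0     0    -12       5 ]
  [  10  -2     0     14      -7 ]
ρ3 := ρ3 + 10·ρ1
  [  1   0  1/30  17/15  -19/30 ]
  [  0   1    -1      1       5 ]
  [  0   0   1/3   -2/3    -4/3 ]
  [ 10  -2     0     14      -7 ]
ρ4 := ρ4 − 10·ρ1
  [ 1   0  1/30  17/15  -19/30 ]
  [ 0   1    -1      1       5 ]
  [ 0   0   1/3   -2/3    -4/3 ]
  [ 0  -2  -1/3    8/3    -2/3 ]
ρ4 := ρ4 + 2·ρ2
  [ 1  0  1/30  17/15  -19/30 ]
  [ 0  1    -1      1       5 ]
  [ 0  0   1/3   -2/3    -4/3 ]
  [ 0  0  -7/3   14/3    28/3 ]
ρ3 := 3·ρ3
  [ 1  0  1/30  17/15  -19/30 ]
  [ 0  1    -1      1       5 ]
  [ 0  0     1     -2      -4 ]
  [ 0  0  -7/3   14/3    28/3 ]
ρ4 := ρ4 + 7/3·ρ3
  [ 1  0  1/30  17/15  -19/30 ]
  [ 0  1    -1      1       5 ]
  [ 0  0     1     -2      -4 ]
  [ 0  0     0      0       0 ]
ρ2 := ρ2 + ρ3
  [ 1  0  1/30  17/15  -19/30 ]
  [ 0  1     0     -1       1 ]
  [ 0  0     1     -2      -4 ]
  [ 0  0     0      0       0 ]
ρ1 := ρ1 − 1/30·ρ3
  [ 1  0  0  6/5  -1/2 ]
  [ 0  1  0   -1     1 ]
  [ 0  0  1   -2    -4 ]
  [ 0  0  0    0     0 ]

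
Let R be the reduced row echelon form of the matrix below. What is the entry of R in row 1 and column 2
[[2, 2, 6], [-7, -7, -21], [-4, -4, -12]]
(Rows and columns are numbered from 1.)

ρ1 ← 1/2·ρ1
  [  1   1    3 ]
  [ -7  -7  -21 ]
  [ -4  -4  -12 ]
ρ2 ← ρ2 + 7·ρ1
  [  1   1    3 ]
  [  0   0    0 ]
  [ -4  -4  -12 ]
ρ3 ← ρ3 + 4·ρ1
  [ 1  1  3 ]
  [ 0  0  0 ]
  [ 0  0  0 ]

1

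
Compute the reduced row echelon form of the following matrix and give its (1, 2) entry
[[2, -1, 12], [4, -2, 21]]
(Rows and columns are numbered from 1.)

R1 := 1/2·R1
  [ 1  -1/2   6 ]
  [ 4    -2  21 ]
R2 := R2 − 4·R1
  [ 1  -1/2   6 ]
  [ 0     0  -3 ]
R2 := -1/3·R2
  [ 1  -1/2  6 ]
  [ 0     0  1 ]
R1 := R1 − 6·R2
  [ 1  -1/2  0 ]
  [ 0     0  1 ]

-1/2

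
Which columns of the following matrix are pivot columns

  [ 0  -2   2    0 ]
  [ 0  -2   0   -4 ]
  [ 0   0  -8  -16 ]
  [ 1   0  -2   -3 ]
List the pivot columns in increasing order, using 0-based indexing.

0, 1, 2

Swap R1 and R4.
  [ 1   0  -2   -3 ]
  [ 0  -2   0   -4 ]
  [ 0   0  -8  -16 ]
  [ 0  -2   2    0 ]
Multiply R2 by -1/2.
  [ 1   0  -2   -3 ]
  [ 0   1   0    2 ]
  [ 0   0  -8  -16 ]
  [ 0  -2   2    0 ]
Add 2 times R2 to R4.
  [ 1  0  -2   -3 ]
  [ 0  1   0    2 ]
  [ 0  0  -8  -16 ]
  [ 0  0   2    4 ]
Multiply R3 by -1/8.
  [ 1  0  -2  -3 ]
  [ 0  1   0   2 ]
  [ 0  0   1   2 ]
  [ 0  0   2   4 ]
Subtract 2 times R3 from R4.
  [ 1  0  -2  -3 ]
  [ 0  1   0   2 ]
  [ 0  0   1   2 ]
  [ 0  0   0   0 ]
Add 2 times R3 to R1.
  [ 1  0  0  1 ]
  [ 0  1  0  2 ]
  [ 0  0  1  2 ]
  [ 0  0  0  0 ]
Pivot columns are the columns containing a leading 1.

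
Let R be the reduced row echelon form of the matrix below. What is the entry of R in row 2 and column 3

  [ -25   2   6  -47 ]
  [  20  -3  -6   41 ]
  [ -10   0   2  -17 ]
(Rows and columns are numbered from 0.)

R1 ← -1/25·R1
  [   1  -2/25  -6/25  47/25 ]
  [  20     -3     -6     41 ]
  [ -10      0      2    -17 ]
R2 ← R2 − 20·R1
  [   1  -2/25  -6/25  47/25 ]
  [   0   -7/5   -6/5   17/5 ]
  [ -10      0      2    -17 ]
R3 ← R3 + 10·R1
  [ 1  -2/25  -6/25  47/25 ]
  [ 0   -7/5   -6/5   17/5 ]
  [ 0   -4/5   -2/5    9/5 ]
R2 ← -5/7·R2
  [ 1  -2/25  -6/25  47/25 ]
  [ 0      1    6/7  -17/7 ]
  [ 0   -4/5   -2/5    9/5 ]
R3 ← R3 + 4/5·R2
  [ 1  -2/25  -6/25  47/25 ]
  [ 0      1    6/7  -17/7 ]
  [ 0      0    2/7   -1/7 ]
R3 ← 7/2·R3
  [ 1  -2/25  -6/25  47/25 ]
  [ 0      1    6/7  -17/7 ]
  [ 0      0      1   -1/2 ]
R2 ← R2 − 6/7·R3
  [ 1  -2/25  -6/25  47/25 ]
  [ 0      1      0     -2 ]
  [ 0      0      1   -1/2 ]
R1 ← R1 + 6/25·R3
  [ 1  -2/25  0  44/25 ]
  [ 0      1  0     -2 ]
  [ 0      0  1   -1/2 ]
R1 ← R1 + 2/25·R2
  [ 1  0  0   8/5 ]
  [ 0  1  0    -2 ]
  [ 0  0  1  -1/2 ]

-1/2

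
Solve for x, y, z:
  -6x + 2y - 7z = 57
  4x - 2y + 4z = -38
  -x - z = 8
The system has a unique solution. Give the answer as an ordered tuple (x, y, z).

(-5, 3, -3)

Form the augmented matrix and row-reduce:
  [ -6   2  -7  |   57 ]
  [  4  -2   4  |  -38 ]
  [ -1   0  -1  |    8 ]
ρ1 ← -1/6·ρ1
  [  1  -1/3  7/6  |  -19/2 ]
  [  4    -2    4  |    -38 ]
  [ -1     0   -1  |      8 ]
ρ2 ← ρ2 − 4·ρ1
  [  1  -1/3   7/6  |  -19/2 ]
  [  0  -2/3  -2/3  |      0 ]
  [ -1     0    -1  |      8 ]
ρ3 ← ρ3 + ρ1
  [ 1  -1/3   7/6  |  -19/2 ]
  [ 0  -2/3  -2/3  |      0 ]
  [ 0  -1/3   1/6  |   -3/2 ]
ρ2 ← -3/2·ρ2
  [ 1  -1/3  7/6  |  -19/2 ]
  [ 0     1    1  |      0 ]
  [ 0  -1/3  1/6  |   -3/2 ]
ρ3 ← ρ3 + 1/3·ρ2
  [ 1  -1/3  7/6  |  -19/2 ]
  [ 0     1    1  |      0 ]
  [ 0     0  1/2  |   -3/2 ]
ρ3 ← 2·ρ3
  [ 1  -1/3  7/6  |  -19/2 ]
  [ 0     1    1  |      0 ]
  [ 0     0    1  |     -3 ]
ρ2 ← ρ2 − ρ3
  [ 1  -1/3  7/6  |  -19/2 ]
  [ 0     1    0  |      3 ]
  [ 0     0    1  |     -3 ]
ρ1 ← ρ1 − 7/6·ρ3
  [ 1  -1/3  0  |  -6 ]
  [ 0     1  0  |   3 ]
  [ 0     0  1  |  -3 ]
ρ1 ← ρ1 + 1/3·ρ2
  [ 1  0  0  |  -5 ]
  [ 0  1  0  |   3 ]
  [ 0  0  1  |  -3 ]
Reading off the last column: x = -5, y = 3, z = -3.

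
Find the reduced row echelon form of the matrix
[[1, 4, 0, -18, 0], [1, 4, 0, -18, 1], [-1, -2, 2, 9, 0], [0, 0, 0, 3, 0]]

Subtract ρ1 from ρ2.
  [  1   4  0  -18  0 ]
  [  0   0  0    0  1 ]
  [ -1  -2  2    9  0 ]
  [  0   0  0    3  0 ]
Add ρ1 to ρ3.
  [ 1  4  0  -18  0 ]
  [ 0  0  0    0  1 ]
  [ 0  2  2   -9  0 ]
  [ 0  0  0    3  0 ]
Swap ρ2 and ρ3.
  [ 1  4  0  -18  0 ]
  [ 0  2  2   -9  0 ]
  [ 0  0  0    0  1 ]
  [ 0  0  0    3  0 ]
Multiply ρ2 by 1/2.
  [ 1  4  0   -18  0 ]
  [ 0  1  1  -9/2  0 ]
  [ 0  0  0     0  1 ]
  [ 0  0  0     3  0 ]
Swap ρ3 and ρ4.
  [ 1  4  0   -18  0 ]
  [ 0  1  1  -9/2  0 ]
  [ 0  0  0     3  0 ]
  [ 0  0  0     0  1 ]
Multiply ρ3 by 1/3.
  [ 1  4  0   -18  0 ]
  [ 0  1  1  -9/2  0 ]
  [ 0  0  0     1  0 ]
  [ 0  0  0     0  1 ]
Add 9/2 times ρ3 to ρ2.
  [ 1  4  0  -18  0 ]
  [ 0  1  1    0  0 ]
  [ 0  0  0    1  0 ]
  [ 0  0  0    0  1 ]
Add 18 times ρ3 to ρ1.
  [ 1  4  0  0  0 ]
  [ 0  1  1  0  0 ]
  [ 0  0  0  1  0 ]
  [ 0  0  0  0  1 ]
Subtract 4 times ρ2 from ρ1.
  [ 1  0  -4  0  0 ]
  [ 0  1   1  0  0 ]
  [ 0  0   0  1  0 ]
  [ 0  0   0  0  1 ]

[[1, 0, -4, 0, 0], [0, 1, 1, 0, 0], [0, 0, 0, 1, 0], [0, 0, 0, 0, 1]]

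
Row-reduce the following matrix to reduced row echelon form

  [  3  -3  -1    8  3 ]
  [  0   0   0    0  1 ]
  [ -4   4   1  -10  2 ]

[[1, -1, 0, 2, 0], [0, 0, 1, -2, 0], [0, 0, 0, 0, 1]]

R1 := 1/3·R1
  [  1  -1  -1/3  8/3  1 ]
  [  0   0     0    0  1 ]
  [ -4   4     1  -10  2 ]
R3 := R3 + 4·R1
  [ 1  -1  -1/3  8/3  1 ]
  [ 0   0     0    0  1 ]
  [ 0   0  -1/3  2/3  6 ]
R2 <=> R3
  [ 1  -1  -1/3  8/3  1 ]
  [ 0   0  -1/3  2/3  6 ]
  [ 0   0     0    0  1 ]
R2 := -3·R2
  [ 1  -1  -1/3  8/3    1 ]
  [ 0   0     1   -2  -18 ]
  [ 0   0     0    0    1 ]
R2 := R2 + 18·R3
  [ 1  -1  -1/3  8/3  1 ]
  [ 0   0     1   -2  0 ]
  [ 0   0     0    0  1 ]
R1 := R1 − R3
  [ 1  -1  -1/3  8/3  0 ]
  [ 0   0     1   -2  0 ]
  [ 0   0     0    0  1 ]
R1 := R1 + 1/3·R2
  [ 1  -1  0   2  0 ]
  [ 0   0  1  -2  0 ]
  [ 0   0  0   0  1 ]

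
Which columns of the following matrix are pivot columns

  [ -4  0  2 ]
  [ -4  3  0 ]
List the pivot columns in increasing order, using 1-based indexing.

r1 → -1/4·r1
  [  1  0  -1/2 ]
  [ -4  3     0 ]
r2 → r2 + 4·r1
  [ 1  0  -1/2 ]
  [ 0  3    -2 ]
r2 → 1/3·r2
  [ 1  0  -1/2 ]
  [ 0  1  -2/3 ]
Pivot columns are the columns containing a leading 1.

1, 2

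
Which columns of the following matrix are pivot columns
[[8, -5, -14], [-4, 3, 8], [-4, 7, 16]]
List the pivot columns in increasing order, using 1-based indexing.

1, 2

Multiply R1 by 1/8.
  [  1  -5/8  -7/4 ]
  [ -4     3     8 ]
  [ -4     7    16 ]
Add 4 times R1 to R2.
  [  1  -5/8  -7/4 ]
  [  0   1/2     1 ]
  [ -4     7    16 ]
Add 4 times R1 to R3.
  [ 1  -5/8  -7/4 ]
  [ 0   1/2     1 ]
  [ 0   9/2     9 ]
Multiply R2 by 2.
  [ 1  -5/8  -7/4 ]
  [ 0     1     2 ]
  [ 0   9/2     9 ]
Subtract 9/2 times R2 from R3.
  [ 1  -5/8  -7/4 ]
  [ 0     1     2 ]
  [ 0     0     0 ]
Add 5/8 times R2 to R1.
  [ 1  0  -1/2 ]
  [ 0  1     2 ]
  [ 0  0     0 ]
Pivot columns are the columns containing a leading 1.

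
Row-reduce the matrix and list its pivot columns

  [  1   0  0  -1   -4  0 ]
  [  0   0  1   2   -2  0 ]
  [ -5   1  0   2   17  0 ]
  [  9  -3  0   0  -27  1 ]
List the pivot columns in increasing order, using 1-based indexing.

r3 ← r3 + 5·r1
r4 ← r4 − 9·r1
r2 <=> r3
r4 ← r4 + 3·r2
Pivot columns are the columns containing a leading 1.

1, 2, 3, 6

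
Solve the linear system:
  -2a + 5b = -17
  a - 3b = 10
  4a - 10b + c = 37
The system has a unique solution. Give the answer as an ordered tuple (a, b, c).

(1, -3, 3)

Form the augmented matrix and row-reduce:
  [ -2    5  0  |  -17 ]
  [  1   -3  0  |   10 ]
  [  4  -10  1  |   37 ]
R1 ← -1/2·R1
  [ 1  -5/2  0  |  17/2 ]
  [ 1    -3  0  |    10 ]
  [ 4   -10  1  |    37 ]
R2 ← R2 − R1
  [ 1  -5/2  0  |  17/2 ]
  [ 0  -1/2  0  |   3/2 ]
  [ 4   -10  1  |    37 ]
R3 ← R3 − 4·R1
  [ 1  -5/2  0  |  17/2 ]
  [ 0  -1/2  0  |   3/2 ]
  [ 0     0  1  |     3 ]
R2 ← -2·R2
  [ 1  -5/2  0  |  17/2 ]
  [ 0     1  0  |    -3 ]
  [ 0     0  1  |     3 ]
R1 ← R1 + 5/2·R2
  [ 1  0  0  |   1 ]
  [ 0  1  0  |  -3 ]
  [ 0  0  1  |   3 ]
Reading off the last column: a = 1, b = -3, c = 3.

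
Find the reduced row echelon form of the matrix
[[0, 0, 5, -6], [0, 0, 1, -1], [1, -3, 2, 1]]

[[1, -3, 0, 0], [0, 0, 1, 0], [0, 0, 0, 1]]

Swap R1 and R3.
  [ 1  -3  2   1 ]
  [ 0   0  1  -1 ]
  [ 0   0  5  -6 ]
Subtract 5 times R2 from R3.
  [ 1  -3  2   1 ]
  [ 0   0  1  -1 ]
  [ 0   0  0  -1 ]
Multiply R3 by -1.
  [ 1  -3  2   1 ]
  [ 0   0  1  -1 ]
  [ 0   0  0   1 ]
Add R3 to R2.
  [ 1  -3  2  1 ]
  [ 0   0  1  0 ]
  [ 0   0  0  1 ]
Subtract R3 from R1.
  [ 1  -3  2  0 ]
  [ 0   0  1  0 ]
  [ 0   0  0  1 ]
Subtract 2 times R2 from R1.
  [ 1  -3  0  0 ]
  [ 0   0  1  0 ]
  [ 0   0  0  1 ]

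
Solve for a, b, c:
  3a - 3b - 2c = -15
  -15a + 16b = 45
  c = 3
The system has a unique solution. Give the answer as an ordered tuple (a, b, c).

(-3, 0, 3)

Form the augmented matrix and row-reduce:
  [   3  -3  -2  |  -15 ]
  [ -15  16   0  |   45 ]
  [   0   0   1  |    3 ]
ρ1 ← 1/3·ρ1
  [   1  -1  -2/3  |  -5 ]
  [ -15  16     0  |  45 ]
  [   0   0     1  |   3 ]
ρ2 ← ρ2 + 15·ρ1
  [ 1  -1  -2/3  |   -5 ]
  [ 0   1   -10  |  -30 ]
  [ 0   0     1  |    3 ]
ρ2 ← ρ2 + 10·ρ3
  [ 1  -1  -2/3  |  -5 ]
  [ 0   1     0  |   0 ]
  [ 0   0     1  |   3 ]
ρ1 ← ρ1 + 2/3·ρ3
  [ 1  -1  0  |  -3 ]
  [ 0   1  0  |   0 ]
  [ 0   0  1  |   3 ]
ρ1 ← ρ1 + ρ2
  [ 1  0  0  |  -3 ]
  [ 0  1  0  |   0 ]
  [ 0  0  1  |   3 ]
Reading off the last column: a = -3, b = 0, c = 3.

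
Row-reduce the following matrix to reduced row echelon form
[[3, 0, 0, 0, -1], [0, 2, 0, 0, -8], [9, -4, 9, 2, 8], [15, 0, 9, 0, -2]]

[[1, 0, 0, 0, -1/3], [0, 1, 0, 0, -4], [0, 0, 1, 0, 1/3], [0, 0, 0, 1, -4]]

r1 ← 1/3·r1
  [  1   0  0  0  -1/3 ]
  [  0   2  0  0    -8 ]
  [  9  -4  9  2     8 ]
  [ 15   0  9  0    -2 ]
r3 ← r3 − 9·r1
  [  1   0  0  0  -1/3 ]
  [  0   2  0  0    -8 ]
  [  0  -4  9  2    11 ]
  [ 15   0  9  0    -2 ]
r4 ← r4 − 15·r1
  [ 1   0  0  0  -1/3 ]
  [ 0   2  0  0    -8 ]
  [ 0  -4  9  2    11 ]
  [ 0   0  9  0     3 ]
r2 ← 1/2·r2
  [ 1   0  0  0  -1/3 ]
  [ 0   1  0  0    -4 ]
  [ 0  -4  9  2    11 ]
  [ 0   0  9  0     3 ]
r3 ← r3 + 4·r2
  [ 1  0  0  0  -1/3 ]
  [ 0  1  0  0    -4 ]
  [ 0  0  9  2    -5 ]
  [ 0  0  9  0     3 ]
r3 ← 1/9·r3
  [ 1  0  0    0  -1/3 ]
  [ 0  1  0    0    -4 ]
  [ 0  0  1  2/9  -5/9 ]
  [ 0  0  9    0     3 ]
r4 ← r4 − 9·r3
  [ 1  0  0    0  -1/3 ]
  [ 0  1  0    0    -4 ]
  [ 0  0  1  2/9  -5/9 ]
  [ 0  0  0   -2     8 ]
r4 ← -1/2·r4
  [ 1  0  0    0  -1/3 ]
  [ 0  1  0    0    -4 ]
  [ 0  0  1  2/9  -5/9 ]
  [ 0  0  0    1    -4 ]
r3 ← r3 − 2/9·r4
  [ 1  0  0  0  -1/3 ]
  [ 0  1  0  0    -4 ]
  [ 0  0  1  0   1/3 ]
  [ 0  0  0  1    -4 ]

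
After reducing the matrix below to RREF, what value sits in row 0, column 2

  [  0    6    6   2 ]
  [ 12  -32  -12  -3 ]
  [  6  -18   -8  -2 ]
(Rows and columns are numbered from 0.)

R1 <-> R2
  [ 12  -32  -12  -3 ]
  [  0    6    6   2 ]
  [  6  -18   -8  -2 ]
R1 -> 1/12·R1
  [ 1  -8/3  -1  -1/4 ]
  [ 0     6   6     2 ]
  [ 6   -18  -8    -2 ]
R3 -> R3 − 6·R1
  [ 1  -8/3  -1  -1/4 ]
  [ 0     6   6     2 ]
  [ 0    -2  -2  -1/2 ]
R2 -> 1/6·R2
  [ 1  -8/3  -1  -1/4 ]
  [ 0     1   1   1/3 ]
  [ 0    -2  -2  -1/2 ]
R3 -> R3 + 2·R2
  [ 1  -8/3  -1  -1/4 ]
  [ 0     1   1   1/3 ]
  [ 0     0   0   1/6 ]
R3 -> 6·R3
  [ 1  -8/3  -1  -1/4 ]
  [ 0     1   1   1/3 ]
  [ 0     0   0     1 ]
R2 -> R2 − 1/3·R3
  [ 1  -8/3  -1  -1/4 ]
  [ 0     1   1     0 ]
  [ 0     0   0     1 ]
R1 -> R1 + 1/4·R3
  [ 1  -8/3  -1  0 ]
  [ 0     1   1  0 ]
  [ 0     0   0  1 ]
R1 -> R1 + 8/3·R2
  [ 1  0  5/3  0 ]
  [ 0  1    1  0 ]
  [ 0  0    0  1 ]

5/3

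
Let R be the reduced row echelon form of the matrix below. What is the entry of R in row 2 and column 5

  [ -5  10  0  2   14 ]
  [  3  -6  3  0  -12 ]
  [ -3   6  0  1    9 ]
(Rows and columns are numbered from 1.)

R1 -> -1/5·R1
  [  1  -2  0  -2/5  -14/5 ]
  [  3  -6  3     0    -12 ]
  [ -3   6  0     1      9 ]
R2 -> R2 − 3·R1
  [  1  -2  0  -2/5  -14/5 ]
  [  0   0  3   6/5  -18/5 ]
  [ -3   6  0     1      9 ]
R3 -> R3 + 3·R1
  [ 1  -2  0  -2/5  -14/5 ]
  [ 0   0  3   6/5  -18/5 ]
  [ 0   0  0  -1/5    3/5 ]
R2 -> 1/3·R2
  [ 1  -2  0  -2/5  -14/5 ]
  [ 0   0  1   2/5   -6/5 ]
  [ 0   0  0  -1/5    3/5 ]
R3 -> -5·R3
  [ 1  -2  0  -2/5  -14/5 ]
  [ 0   0  1   2/5   -6/5 ]
  [ 0   0  0     1     -3 ]
R2 -> R2 − 2/5·R3
  [ 1  -2  0  -2/5  -14/5 ]
  [ 0   0  1     0      0 ]
  [ 0   0  0     1     -3 ]
R1 -> R1 + 2/5·R3
  [ 1  -2  0  0  -4 ]
  [ 0   0  1  0   0 ]
  [ 0   0  0  1  -3 ]

0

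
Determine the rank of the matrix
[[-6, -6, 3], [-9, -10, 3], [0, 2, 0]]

rank = 3

Multiply R1 by -1/6.
  [  1    1  -1/2 ]
  [ -9  -10     3 ]
  [  0    2     0 ]
Add 9 times R1 to R2.
  [ 1   1  -1/2 ]
  [ 0  -1  -3/2 ]
  [ 0   2     0 ]
Multiply R2 by -1.
  [ 1  1  -1/2 ]
  [ 0  1   3/2 ]
  [ 0  2     0 ]
Subtract 2 times R2 from R3.
  [ 1  1  -1/2 ]
  [ 0  1   3/2 ]
  [ 0  0    -3 ]
Multiply R3 by -1/3.
  [ 1  1  -1/2 ]
  [ 0  1   3/2 ]
  [ 0  0     1 ]
Subtract 3/2 times R3 from R2.
  [ 1  1  -1/2 ]
  [ 0  1     0 ]
  [ 0  0     1 ]
Add 1/2 times R3 to R1.
  [ 1  1  0 ]
  [ 0  1  0 ]
  [ 0  0  1 ]
Subtract R2 from R1.
  [ 1  0  0 ]
  [ 0  1  0 ]
  [ 0  0  1 ]
The reduced form has 3 nonzero rows.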